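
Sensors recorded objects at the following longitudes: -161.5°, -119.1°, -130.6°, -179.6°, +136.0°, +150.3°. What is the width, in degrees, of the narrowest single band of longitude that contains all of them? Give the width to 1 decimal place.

104.9°

Sort the longitudes: -179.6°, -161.5°, -130.6°, -119.1°, +136.0°, +150.3°.
Eastward gaps between consecutive values (wrapping around): 18.1°, 30.9°, 11.5°, 255.1°, 14.3°, 30.1°.
Largest gap = 255.1° ⇒ minimal covering band is its complement: 360° − 255.1° = 104.9°.
Band runs from +136.0° eastward to -119.1°, crossing the antimeridian.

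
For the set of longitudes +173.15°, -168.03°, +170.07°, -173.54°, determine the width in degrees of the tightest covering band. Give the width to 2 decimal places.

Sort the longitudes: -173.54°, -168.03°, +170.07°, +173.15°.
Eastward gaps between consecutive values (wrapping around): 5.51°, 338.10°, 3.08°, 13.31°.
Largest gap = 338.10° ⇒ minimal covering band is its complement: 360° − 338.10° = 21.90°.
Band runs from +170.07° eastward to -168.03°, crossing the antimeridian.

21.90°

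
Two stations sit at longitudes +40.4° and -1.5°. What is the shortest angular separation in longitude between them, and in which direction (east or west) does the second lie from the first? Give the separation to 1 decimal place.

41.9° west

Raw difference: -1.5 − 40.4 = -41.9°.
Normalise into (−180°, 180°]: -41.9° stays -41.9°.
Negative ⇒ the second point lies to the west; separation 41.9°.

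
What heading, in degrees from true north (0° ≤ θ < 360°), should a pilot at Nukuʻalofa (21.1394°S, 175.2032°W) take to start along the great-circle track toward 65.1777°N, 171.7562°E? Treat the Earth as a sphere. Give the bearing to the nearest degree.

355°

Δλ = 171.7562 − -175.2032 = 346.9594°; wrapped into (−180°, 180°]: -13.0406°.
θ = atan2( sin Δλ · cos φ₂ , cos φ₁ · sin φ₂ − sin φ₁ · cos φ₂ · cos Δλ )
  = atan2(-0.09473, 0.99403) = -5.444° → normalised to [0°, 360°): 354.556°.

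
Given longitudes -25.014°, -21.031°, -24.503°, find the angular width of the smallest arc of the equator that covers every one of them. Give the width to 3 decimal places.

3.983°

Sort the longitudes: -25.014°, -24.503°, -21.031°.
Eastward gaps between consecutive values (wrapping around): 0.511°, 3.472°, 356.017°.
Largest gap = 356.017° ⇒ minimal covering band is its complement: 360° − 356.017° = 3.983°.
Band runs from -25.014° eastward to -21.031°.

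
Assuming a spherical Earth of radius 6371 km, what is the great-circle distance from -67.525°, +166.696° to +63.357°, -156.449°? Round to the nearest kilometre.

Δλ = -156.449 − 166.696 = -323.145°; wrapped into (−180°, 180°]: 36.855°.
Δφ = 63.357 − -67.525 = 130.882°.
a = sin²(Δφ/2) + cos φ₁ · cos φ₂ · sin²(Δλ/2) = 0.844381.
c = 2·atan2(√a, √(1−a)) = 2.33058 rad → d = 6371·c ≈ 14848.10 km.

14848 km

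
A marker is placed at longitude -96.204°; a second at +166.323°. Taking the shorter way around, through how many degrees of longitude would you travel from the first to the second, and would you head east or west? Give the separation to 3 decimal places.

Raw difference: 166.323 − -96.204 = 262.527°.
Normalise into (−180°, 180°]: 262.527° − 360° = -97.473°.
Negative ⇒ the second point lies to the west; separation 97.473°.

97.473° west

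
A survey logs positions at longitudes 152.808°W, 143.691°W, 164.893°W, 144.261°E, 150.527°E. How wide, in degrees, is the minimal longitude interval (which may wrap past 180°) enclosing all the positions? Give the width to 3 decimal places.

72.048°

Sort the longitudes: -164.893°, -152.808°, -143.691°, +144.261°, +150.527°.
Eastward gaps between consecutive values (wrapping around): 12.085°, 9.117°, 287.952°, 6.266°, 44.580°.
Largest gap = 287.952° ⇒ minimal covering band is its complement: 360° − 287.952° = 72.048°.
Band runs from +144.261° eastward to -143.691°, crossing the antimeridian.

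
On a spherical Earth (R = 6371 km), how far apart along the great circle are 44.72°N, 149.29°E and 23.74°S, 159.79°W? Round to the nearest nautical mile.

Δλ = -159.79 − 149.29 = -309.08°; wrapped into (−180°, 180°]: 50.92°.
Δφ = -23.74 − 44.72 = -68.46°.
a = sin²(Δφ/2) + cos φ₁ · cos φ₂ · sin²(Δλ/2) = 0.436622.
c = 2·atan2(√a, √(1−a)) = 1.44370 rad → d = 6371·c ≈ 9197.80 km ≈ 4966.42 nmi.

4966 nmi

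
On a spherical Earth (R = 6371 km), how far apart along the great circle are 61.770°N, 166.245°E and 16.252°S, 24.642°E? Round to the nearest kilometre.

Δλ = 24.642 − 166.245 = -141.603°.
Δφ = -16.252 − 61.770 = -78.022°.
a = sin²(Δφ/2) + cos φ₁ · cos φ₂ · sin²(Δλ/2) = 0.801236.
c = 2·atan2(√a, √(1−a)) = 2.21739 rad → d = 6371·c ≈ 14127.00 km.

14127 km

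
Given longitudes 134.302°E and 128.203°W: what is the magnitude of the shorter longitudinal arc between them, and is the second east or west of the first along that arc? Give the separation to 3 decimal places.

97.495° east

Raw difference: -128.203 − 134.302 = -262.505°.
Normalise into (−180°, 180°]: -262.505° + 360° = 97.495°.
Positive ⇒ the second point lies to the east; separation 97.495°.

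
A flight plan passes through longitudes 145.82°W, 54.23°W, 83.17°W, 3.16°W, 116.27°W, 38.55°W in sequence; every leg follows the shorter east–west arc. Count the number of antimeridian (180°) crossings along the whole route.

Leg 1: -145.82° → -54.23°, shortest Δλ = 91.59° (east) — does not cross 180°.
Leg 2: -54.23° → -83.17°, shortest Δλ = -28.94° (west) — does not cross 180°.
Leg 3: -83.17° → -3.16°, shortest Δλ = 80.01° (east) — does not cross 180°.
Leg 4: -3.16° → -116.27°, shortest Δλ = -113.11° (west) — does not cross 180°.
Leg 5: -116.27° → -38.55°, shortest Δλ = 77.72° (east) — does not cross 180°.
Total crossings: 0.

0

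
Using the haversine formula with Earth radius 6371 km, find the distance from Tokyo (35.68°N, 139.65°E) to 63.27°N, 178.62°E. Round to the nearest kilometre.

4047 km

Δλ = 178.62 − 139.65 = 38.97°.
Δφ = 63.27 − 35.68 = 27.59°.
a = sin²(Δφ/2) + cos φ₁ · cos φ₂ · sin²(Δλ/2) = 0.097508.
c = 2·atan2(√a, √(1−a)) = 0.63515 rad → d = 6371·c ≈ 4046.53 km.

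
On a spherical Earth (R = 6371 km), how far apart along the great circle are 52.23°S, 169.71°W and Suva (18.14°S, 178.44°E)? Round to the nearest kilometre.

3929 km

Δλ = 178.44 − -169.71 = 348.15°; wrapped into (−180°, 180°]: -11.85°.
Δφ = -18.14 − -52.23 = 34.09°.
a = sin²(Δφ/2) + cos φ₁ · cos φ₂ · sin²(Δλ/2) = 0.092123.
c = 2·atan2(√a, √(1−a)) = 0.61677 rad → d = 6371·c ≈ 3929.41 km.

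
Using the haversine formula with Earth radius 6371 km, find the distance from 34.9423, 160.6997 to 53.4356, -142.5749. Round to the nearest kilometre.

Δλ = -142.5749 − 160.6997 = -303.2746°; wrapped into (−180°, 180°]: 56.7254°.
Δφ = 53.4356 − 34.9423 = 18.4933°.
a = sin²(Δφ/2) + cos φ₁ · cos φ₂ · sin²(Δλ/2) = 0.136024.
c = 2·atan2(√a, √(1−a)) = 0.75547 rad → d = 6371·c ≈ 4813.07 km.

4813 km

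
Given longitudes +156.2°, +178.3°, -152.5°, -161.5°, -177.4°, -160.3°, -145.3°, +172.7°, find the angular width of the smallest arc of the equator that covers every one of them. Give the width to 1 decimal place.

Sort the longitudes: -177.4°, -161.5°, -160.3°, -152.5°, -145.3°, +156.2°, +172.7°, +178.3°.
Eastward gaps between consecutive values (wrapping around): 15.9°, 1.2°, 7.8°, 7.2°, 301.5°, 16.5°, 5.6°, 4.3°.
Largest gap = 301.5° ⇒ minimal covering band is its complement: 360° − 301.5° = 58.5°.
Band runs from +156.2° eastward to -145.3°, crossing the antimeridian.

58.5°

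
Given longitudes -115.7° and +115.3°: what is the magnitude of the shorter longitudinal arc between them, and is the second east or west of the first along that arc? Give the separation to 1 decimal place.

Raw difference: 115.3 − -115.7 = 231.0°.
Normalise into (−180°, 180°]: 231.0° − 360° = -129.0°.
Negative ⇒ the second point lies to the west; separation 129.0°.

129.0° west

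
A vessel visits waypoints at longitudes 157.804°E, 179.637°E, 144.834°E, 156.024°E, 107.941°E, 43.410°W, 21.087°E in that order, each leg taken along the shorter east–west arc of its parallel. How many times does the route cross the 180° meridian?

Leg 1: +157.804° → +179.637°, shortest Δλ = 21.833° (east) — does not cross 180°.
Leg 2: +179.637° → +144.834°, shortest Δλ = -34.803° (west) — does not cross 180°.
Leg 3: +144.834° → +156.024°, shortest Δλ = 11.19° (east) — does not cross 180°.
Leg 4: +156.024° → +107.941°, shortest Δλ = -48.083° (west) — does not cross 180°.
Leg 5: +107.941° → -43.410°, shortest Δλ = -151.351° (west) — does not cross 180°.
Leg 6: -43.410° → +21.087°, shortest Δλ = 64.497° (east) — does not cross 180°.
Total crossings: 0.

0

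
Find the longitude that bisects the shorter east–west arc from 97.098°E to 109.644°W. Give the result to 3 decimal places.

173.727°E

Signed shortest Δλ from +97.098° to -109.644° is +153.258°.
Midpoint longitude = +97.098° + (+153.258°)/2 = +97.098° + 76.629° = +173.727°.
(The naïve average (+97.098 + -109.644)/2 = -6.273° is on the wrong side of the globe.)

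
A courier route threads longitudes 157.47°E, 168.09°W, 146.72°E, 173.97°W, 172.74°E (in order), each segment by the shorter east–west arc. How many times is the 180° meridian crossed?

Leg 1: +157.47° → -168.09°, shortest Δλ = 34.44° (east) — crosses 180°.
Leg 2: -168.09° → +146.72°, shortest Δλ = -45.19° (west) — crosses 180°.
Leg 3: +146.72° → -173.97°, shortest Δλ = 39.31° (east) — crosses 180°.
Leg 4: -173.97° → +172.74°, shortest Δλ = -13.29° (west) — crosses 180°.
Total crossings: 4.

4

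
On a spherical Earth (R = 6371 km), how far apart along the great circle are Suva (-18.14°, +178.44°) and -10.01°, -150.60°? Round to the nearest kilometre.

Δλ = -150.60 − 178.44 = -329.04°; wrapped into (−180°, 180°]: 30.96°.
Δφ = -10.01 − -18.14 = 8.13°.
a = sin²(Δφ/2) + cos φ₁ · cos φ₂ · sin²(Δλ/2) = 0.071691.
c = 2·atan2(√a, √(1−a)) = 0.54212 rad → d = 6371·c ≈ 3453.82 km.

3454 km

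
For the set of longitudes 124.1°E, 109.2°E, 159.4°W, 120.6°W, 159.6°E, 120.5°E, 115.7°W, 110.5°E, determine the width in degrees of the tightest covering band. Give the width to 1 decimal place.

Sort the longitudes: -159.4°, -120.6°, -115.7°, +109.2°, +110.5°, +120.5°, +124.1°, +159.6°.
Eastward gaps between consecutive values (wrapping around): 38.8°, 4.9°, 224.9°, 1.3°, 10.0°, 3.6°, 35.5°, 41.0°.
Largest gap = 224.9° ⇒ minimal covering band is its complement: 360° − 224.9° = 135.1°.
Band runs from +109.2° eastward to -115.7°, crossing the antimeridian.

135.1°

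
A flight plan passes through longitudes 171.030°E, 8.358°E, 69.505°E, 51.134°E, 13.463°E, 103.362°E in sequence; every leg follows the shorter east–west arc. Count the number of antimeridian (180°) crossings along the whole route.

0

Leg 1: +171.030° → +8.358°, shortest Δλ = -162.672° (west) — does not cross 180°.
Leg 2: +8.358° → +69.505°, shortest Δλ = 61.147° (east) — does not cross 180°.
Leg 3: +69.505° → +51.134°, shortest Δλ = -18.371° (west) — does not cross 180°.
Leg 4: +51.134° → +13.463°, shortest Δλ = -37.671° (west) — does not cross 180°.
Leg 5: +13.463° → +103.362°, shortest Δλ = 89.899° (east) — does not cross 180°.
Total crossings: 0.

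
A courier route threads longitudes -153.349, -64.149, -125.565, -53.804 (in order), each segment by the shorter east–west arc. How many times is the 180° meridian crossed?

Leg 1: -153.349° → -64.149°, shortest Δλ = 89.2° (east) — does not cross 180°.
Leg 2: -64.149° → -125.565°, shortest Δλ = -61.416° (west) — does not cross 180°.
Leg 3: -125.565° → -53.804°, shortest Δλ = 71.761° (east) — does not cross 180°.
Total crossings: 0.

0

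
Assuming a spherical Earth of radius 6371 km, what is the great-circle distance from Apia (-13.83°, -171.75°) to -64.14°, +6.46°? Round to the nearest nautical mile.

Δλ = 6.46 − -171.75 = 178.21°.
Δφ = -64.14 − -13.83 = -50.31°.
a = sin²(Δφ/2) + cos φ₁ · cos φ₂ · sin²(Δλ/2) = 0.604109.
c = 2·atan2(√a, √(1−a)) = 1.78055 rad → d = 6371·c ≈ 11343.87 km ≈ 6125.20 nmi.

6125 nmi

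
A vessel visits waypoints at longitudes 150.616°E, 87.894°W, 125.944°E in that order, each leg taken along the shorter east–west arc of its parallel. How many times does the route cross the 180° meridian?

2

Leg 1: +150.616° → -87.894°, shortest Δλ = 121.49° (east) — crosses 180°.
Leg 2: -87.894° → +125.944°, shortest Δλ = -146.162° (west) — crosses 180°.
Total crossings: 2.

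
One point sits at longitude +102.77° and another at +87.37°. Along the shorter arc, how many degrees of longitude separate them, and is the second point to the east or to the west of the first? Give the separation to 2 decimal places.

Raw difference: 87.37 − 102.77 = -15.4°.
Normalise into (−180°, 180°]: -15.4° stays -15.4°.
Negative ⇒ the second point lies to the west; separation 15.40°.

15.40° west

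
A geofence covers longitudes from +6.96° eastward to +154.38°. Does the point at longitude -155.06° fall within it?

Band width going east from +6.96° to +154.38°: ((154.38 − 6.96) mod 360) = 147.42°.
Offset of -155.06° east of the west edge: ((-155.06 − 6.96) mod 360) = 197.98°.
197.98° > 147.42° ⇒ outside.

No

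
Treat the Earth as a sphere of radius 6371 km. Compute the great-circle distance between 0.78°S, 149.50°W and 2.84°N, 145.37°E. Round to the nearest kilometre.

7251 km

Δλ = 145.37 − -149.50 = 294.87°; wrapped into (−180°, 180°]: -65.13°.
Δφ = 2.84 − -0.78 = 3.62°.
a = sin²(Δφ/2) + cos φ₁ · cos φ₂ · sin²(Δλ/2) = 0.290335.
c = 2·atan2(√a, √(1−a)) = 1.13809 rad → d = 6371·c ≈ 7250.76 km.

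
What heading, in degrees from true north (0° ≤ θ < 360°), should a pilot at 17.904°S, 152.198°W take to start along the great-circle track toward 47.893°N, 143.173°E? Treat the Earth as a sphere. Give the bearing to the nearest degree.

323°

Δλ = 143.173 − -152.198 = 295.371°; wrapped into (−180°, 180°]: -64.629°.
θ = atan2( sin Δλ · cos φ₂ , cos φ₁ · sin φ₂ − sin φ₁ · cos φ₂ · cos Δλ )
  = atan2(-0.60585, 0.79429) = -37.335° → normalised to [0°, 360°): 322.665°.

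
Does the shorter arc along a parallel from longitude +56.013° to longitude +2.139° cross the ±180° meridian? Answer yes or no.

Signed shortest Δλ = ((2.139 − 56.013 + 180) mod 360) − 180 = -53.874°.
Going west by 53.874° from +56.013° reaches +2.139° without touching 180°.

No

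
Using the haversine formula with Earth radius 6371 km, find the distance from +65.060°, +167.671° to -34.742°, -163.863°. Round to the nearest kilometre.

Δλ = -163.863 − 167.671 = -331.534°; wrapped into (−180°, 180°]: 28.466°.
Δφ = -34.742 − 65.060 = -99.802°.
a = sin²(Δφ/2) + cos φ₁ · cos φ₂ · sin²(Δλ/2) = 0.606068.
c = 2·atan2(√a, √(1−a)) = 1.78456 rad → d = 6371·c ≈ 11369.40 km.

11369 km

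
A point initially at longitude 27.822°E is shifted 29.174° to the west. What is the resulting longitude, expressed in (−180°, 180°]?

1.352°W

Start at +27.822°; shift −29.174° → -1.352°.
-1.352° already lies in (−180°, 180°].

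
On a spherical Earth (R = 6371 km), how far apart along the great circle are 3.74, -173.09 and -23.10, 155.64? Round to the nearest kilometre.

4518 km

Δλ = 155.64 − -173.09 = 328.73°; wrapped into (−180°, 180°]: -31.27°.
Δφ = -23.10 − 3.74 = -26.84°.
a = sin²(Δφ/2) + cos φ₁ · cos φ₂ · sin²(Δλ/2) = 0.120533.
c = 2·atan2(√a, √(1−a)) = 0.70912 rad → d = 6371·c ≈ 4517.82 km.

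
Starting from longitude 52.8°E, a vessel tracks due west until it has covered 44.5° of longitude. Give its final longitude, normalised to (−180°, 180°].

8.3°E

Start at +52.8°; shift −44.5° → +8.3°.
+8.3° already lies in (−180°, 180°].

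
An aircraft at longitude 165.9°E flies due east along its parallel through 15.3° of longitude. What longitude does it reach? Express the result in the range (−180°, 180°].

Start at +165.9°; shift +15.3° → +181.2°.
+181.2° lies outside (−180°, 180°]; subtract 360° → -178.8°.

178.8°W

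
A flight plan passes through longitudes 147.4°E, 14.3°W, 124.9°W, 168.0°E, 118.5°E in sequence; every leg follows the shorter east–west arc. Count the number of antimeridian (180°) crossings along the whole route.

1

Leg 1: +147.4° → -14.3°, shortest Δλ = -161.7° (west) — does not cross 180°.
Leg 2: -14.3° → -124.9°, shortest Δλ = -110.6° (west) — does not cross 180°.
Leg 3: -124.9° → +168.0°, shortest Δλ = -67.1° (west) — crosses 180°.
Leg 4: +168.0° → +118.5°, shortest Δλ = -49.5° (west) — does not cross 180°.
Total crossings: 1.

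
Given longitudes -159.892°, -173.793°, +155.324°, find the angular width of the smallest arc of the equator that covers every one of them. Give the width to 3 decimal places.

44.784°

Sort the longitudes: -173.793°, -159.892°, +155.324°.
Eastward gaps between consecutive values (wrapping around): 13.901°, 315.216°, 30.883°.
Largest gap = 315.216° ⇒ minimal covering band is its complement: 360° − 315.216° = 44.784°.
Band runs from +155.324° eastward to -159.892°, crossing the antimeridian.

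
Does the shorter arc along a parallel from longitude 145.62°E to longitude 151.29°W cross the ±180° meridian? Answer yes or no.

Yes

Naïve |-151.29 − 145.62| = 296.91° > 180°, so the shorter arc goes the other way round — across 180°.
Signed shortest Δλ = ((-151.29 − 145.62 + 180) mod 360) − 180 = 63.09°.
Going east by 63.09° from +145.62° passes through 180° before reaching -151.29°.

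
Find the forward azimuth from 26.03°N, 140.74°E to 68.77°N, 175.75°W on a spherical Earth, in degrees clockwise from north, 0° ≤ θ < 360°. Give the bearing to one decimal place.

19.0°

Δλ = -175.75 − 140.74 = -316.49°; wrapped into (−180°, 180°]: 43.51°.
θ = atan2( sin Δλ · cos φ₂ , cos φ₁ · sin φ₂ − sin φ₁ · cos φ₂ · cos Δλ )
  = atan2(0.24931, 0.72233) = 19.042° → normalised to [0°, 360°): 19.042°.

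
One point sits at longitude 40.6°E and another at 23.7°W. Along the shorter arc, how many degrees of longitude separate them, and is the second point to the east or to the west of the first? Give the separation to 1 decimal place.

Raw difference: -23.7 − 40.6 = -64.3°.
Normalise into (−180°, 180°]: -64.3° stays -64.3°.
Negative ⇒ the second point lies to the west; separation 64.3°.

64.3° west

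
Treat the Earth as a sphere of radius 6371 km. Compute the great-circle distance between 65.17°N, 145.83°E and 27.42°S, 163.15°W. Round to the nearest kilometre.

Δλ = -163.15 − 145.83 = -308.98°; wrapped into (−180°, 180°]: 51.02°.
Δφ = -27.42 − 65.17 = -92.59°.
a = sin²(Δφ/2) + cos φ₁ · cos φ₂ · sin²(Δλ/2) = 0.591730.
c = 2·atan2(√a, √(1−a)) = 1.75530 rad → d = 6371·c ≈ 11183.03 km.

11183 km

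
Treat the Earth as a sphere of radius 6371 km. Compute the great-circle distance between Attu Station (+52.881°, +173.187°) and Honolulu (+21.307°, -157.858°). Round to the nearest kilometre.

Δλ = -157.858 − 173.187 = -331.045°; wrapped into (−180°, 180°]: 28.955°.
Δφ = 21.307 − 52.881 = -31.574°.
a = sin²(Δφ/2) + cos φ₁ · cos φ₂ · sin²(Δλ/2) = 0.109157.
c = 2·atan2(√a, √(1−a)) = 0.67343 rad → d = 6371·c ≈ 4290.42 km.

4290 km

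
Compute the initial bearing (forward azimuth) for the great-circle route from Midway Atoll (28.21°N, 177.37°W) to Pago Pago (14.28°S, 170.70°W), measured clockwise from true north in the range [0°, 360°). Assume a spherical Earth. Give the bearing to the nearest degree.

170°

Δλ = -170.70 − -177.37 = 6.67°.
θ = atan2( sin Δλ · cos φ₂ , cos φ₁ · sin φ₂ − sin φ₁ · cos φ₂ · cos Δλ )
  = atan2(0.11256, -0.67236) = 170.496° → normalised to [0°, 360°): 170.496°.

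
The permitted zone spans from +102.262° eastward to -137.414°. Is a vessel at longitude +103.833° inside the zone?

Yes

Band width going east from +102.262° to -137.414°: ((-137.414 − 102.262) mod 360) = 120.324°.
Offset of +103.833° east of the west edge: ((103.833 − 102.262) mod 360) = 1.571°.
1.571° ≤ 120.324° ⇒ inside.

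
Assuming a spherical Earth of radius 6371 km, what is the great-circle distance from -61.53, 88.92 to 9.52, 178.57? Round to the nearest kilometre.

10919 km

Δλ = 178.57 − 88.92 = 89.65°.
Δφ = 9.52 − -61.53 = 71.05°.
a = sin²(Δφ/2) + cos φ₁ · cos φ₂ · sin²(Δλ/2) = 0.571259.
c = 2·atan2(√a, √(1−a)) = 1.71380 rad → d = 6371·c ≈ 10918.63 km.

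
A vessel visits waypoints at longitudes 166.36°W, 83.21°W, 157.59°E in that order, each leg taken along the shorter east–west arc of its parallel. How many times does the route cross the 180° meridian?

1

Leg 1: -166.36° → -83.21°, shortest Δλ = 83.15° (east) — does not cross 180°.
Leg 2: -83.21° → +157.59°, shortest Δλ = -119.2° (west) — crosses 180°.
Total crossings: 1.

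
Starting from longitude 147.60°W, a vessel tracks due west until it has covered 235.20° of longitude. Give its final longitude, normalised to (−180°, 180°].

22.80°W

Start at -147.60°; shift −235.20° → -382.80°.
-382.80° lies outside (−180°, 180°]; add 360° → -22.80°.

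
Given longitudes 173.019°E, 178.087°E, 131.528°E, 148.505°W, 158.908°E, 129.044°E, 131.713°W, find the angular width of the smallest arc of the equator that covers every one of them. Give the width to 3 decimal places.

99.243°

Sort the longitudes: -148.505°, -131.713°, +129.044°, +131.528°, +158.908°, +173.019°, +178.087°.
Eastward gaps between consecutive values (wrapping around): 16.792°, 260.757°, 2.484°, 27.380°, 14.111°, 5.068°, 33.408°.
Largest gap = 260.757° ⇒ minimal covering band is its complement: 360° − 260.757° = 99.243°.
Band runs from +129.044° eastward to -131.713°, crossing the antimeridian.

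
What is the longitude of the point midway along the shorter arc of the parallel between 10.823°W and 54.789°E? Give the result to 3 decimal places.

21.983°E

Signed shortest Δλ from -10.823° to +54.789° is +65.612°.
Midpoint longitude = -10.823° + (+65.612°)/2 = -10.823° + 32.806° = +21.983°.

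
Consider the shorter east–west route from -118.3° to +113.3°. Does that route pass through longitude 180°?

Naïve |113.3 − -118.3| = 231.6° > 180°, so the shorter arc goes the other way round — across 180°.
Signed shortest Δλ = ((113.3 − -118.3 + 180) mod 360) − 180 = -128.4°.
Going west by 128.4° from -118.3° passes through 180° before reaching +113.3°.

Yes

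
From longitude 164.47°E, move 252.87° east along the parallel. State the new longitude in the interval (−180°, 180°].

Start at +164.47°; shift +252.87° → +417.34°.
+417.34° lies outside (−180°, 180°]; subtract 360° → +57.34°.

57.34°E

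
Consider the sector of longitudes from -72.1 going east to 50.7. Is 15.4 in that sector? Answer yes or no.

Yes

Band width going east from -72.1° to +50.7°: ((50.7 − -72.1) mod 360) = 122.8°.
Offset of +15.4° east of the west edge: ((15.4 − -72.1) mod 360) = 87.5°.
87.5° ≤ 122.8° ⇒ inside.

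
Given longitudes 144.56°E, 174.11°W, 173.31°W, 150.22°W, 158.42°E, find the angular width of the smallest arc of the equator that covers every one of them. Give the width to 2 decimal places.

65.22°

Sort the longitudes: -174.11°, -173.31°, -150.22°, +144.56°, +158.42°.
Eastward gaps between consecutive values (wrapping around): 0.80°, 23.09°, 294.78°, 13.86°, 27.47°.
Largest gap = 294.78° ⇒ minimal covering band is its complement: 360° − 294.78° = 65.22°.
Band runs from +144.56° eastward to -150.22°, crossing the antimeridian.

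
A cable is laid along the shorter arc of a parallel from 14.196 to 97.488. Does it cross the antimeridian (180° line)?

No

Signed shortest Δλ = ((97.488 − 14.196 + 180) mod 360) − 180 = 83.292°.
Going east by 83.292° from +14.196° reaches +97.488° without touching 180°.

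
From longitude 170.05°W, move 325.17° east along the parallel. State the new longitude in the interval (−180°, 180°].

155.12°E

Start at -170.05°; shift +325.17° → +155.12°.
+155.12° already lies in (−180°, 180°].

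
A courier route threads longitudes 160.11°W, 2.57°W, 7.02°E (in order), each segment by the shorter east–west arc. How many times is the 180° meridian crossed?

0

Leg 1: -160.11° → -2.57°, shortest Δλ = 157.54° (east) — does not cross 180°.
Leg 2: -2.57° → +7.02°, shortest Δλ = 9.59° (east) — does not cross 180°.
Total crossings: 0.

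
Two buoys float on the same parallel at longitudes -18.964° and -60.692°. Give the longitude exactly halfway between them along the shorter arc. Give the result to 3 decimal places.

Signed shortest Δλ from -18.964° to -60.692° is -41.728°.
Midpoint longitude = -18.964° + (-41.728°)/2 = -18.964° − 20.864° = -39.828°.

-39.828°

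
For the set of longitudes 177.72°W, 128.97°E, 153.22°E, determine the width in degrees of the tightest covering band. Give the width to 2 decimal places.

Sort the longitudes: -177.72°, +128.97°, +153.22°.
Eastward gaps between consecutive values (wrapping around): 306.69°, 24.25°, 29.06°.
Largest gap = 306.69° ⇒ minimal covering band is its complement: 360° − 306.69° = 53.31°.
Band runs from +128.97° eastward to -177.72°, crossing the antimeridian.

53.31°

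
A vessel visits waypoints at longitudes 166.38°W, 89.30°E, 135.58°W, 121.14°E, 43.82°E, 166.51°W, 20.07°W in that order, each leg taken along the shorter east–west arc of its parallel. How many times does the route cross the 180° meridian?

4

Leg 1: -166.38° → +89.30°, shortest Δλ = -104.32° (west) — crosses 180°.
Leg 2: +89.30° → -135.58°, shortest Δλ = 135.12° (east) — crosses 180°.
Leg 3: -135.58° → +121.14°, shortest Δλ = -103.28° (west) — crosses 180°.
Leg 4: +121.14° → +43.82°, shortest Δλ = -77.32° (west) — does not cross 180°.
Leg 5: +43.82° → -166.51°, shortest Δλ = 149.67° (east) — crosses 180°.
Leg 6: -166.51° → -20.07°, shortest Δλ = 146.44° (east) — does not cross 180°.
Total crossings: 4.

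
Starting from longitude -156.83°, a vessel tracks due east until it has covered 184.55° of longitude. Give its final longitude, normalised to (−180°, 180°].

+27.72°

Start at -156.83°; shift +184.55° → +27.72°.
+27.72° already lies in (−180°, 180°].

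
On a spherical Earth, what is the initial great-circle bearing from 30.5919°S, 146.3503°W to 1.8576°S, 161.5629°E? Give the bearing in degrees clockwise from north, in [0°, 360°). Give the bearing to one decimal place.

Δλ = 161.5629 − -146.3503 = 307.9132°; wrapped into (−180°, 180°]: -52.0868°.
θ = atan2( sin Δλ · cos φ₂ , cos φ₁ · sin φ₂ − sin φ₁ · cos φ₂ · cos Δλ )
  = atan2(-0.78853, 0.28465) = -70.151° → normalised to [0°, 360°): 289.849°.

289.8°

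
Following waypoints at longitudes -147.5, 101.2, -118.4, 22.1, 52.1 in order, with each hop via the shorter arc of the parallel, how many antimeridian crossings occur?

2

Leg 1: -147.5° → +101.2°, shortest Δλ = -111.3° (west) — crosses 180°.
Leg 2: +101.2° → -118.4°, shortest Δλ = 140.4° (east) — crosses 180°.
Leg 3: -118.4° → +22.1°, shortest Δλ = 140.5° (east) — does not cross 180°.
Leg 4: +22.1° → +52.1°, shortest Δλ = 30.0° (east) — does not cross 180°.
Total crossings: 2.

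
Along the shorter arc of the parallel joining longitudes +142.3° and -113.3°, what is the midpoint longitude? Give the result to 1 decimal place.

-165.5°

Signed shortest Δλ from +142.3° to -113.3° is +104.4°.
Midpoint longitude = +142.3° + (+104.4°)/2 = +142.3° + 52.2° = +194.5°.
Normalise into (−180°, 180°]: -165.5°.
(The naïve average (+142.3 + -113.3)/2 = 14.5° is on the wrong side of the globe.)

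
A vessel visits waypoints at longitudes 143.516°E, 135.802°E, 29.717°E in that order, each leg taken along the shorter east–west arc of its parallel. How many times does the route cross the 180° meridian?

0

Leg 1: +143.516° → +135.802°, shortest Δλ = -7.714° (west) — does not cross 180°.
Leg 2: +135.802° → +29.717°, shortest Δλ = -106.085° (west) — does not cross 180°.
Total crossings: 0.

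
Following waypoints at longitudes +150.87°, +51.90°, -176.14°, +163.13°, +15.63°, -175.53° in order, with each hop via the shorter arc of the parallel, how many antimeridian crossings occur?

3

Leg 1: +150.87° → +51.90°, shortest Δλ = -98.97° (west) — does not cross 180°.
Leg 2: +51.90° → -176.14°, shortest Δλ = 131.96° (east) — crosses 180°.
Leg 3: -176.14° → +163.13°, shortest Δλ = -20.73° (west) — crosses 180°.
Leg 4: +163.13° → +15.63°, shortest Δλ = -147.5° (west) — does not cross 180°.
Leg 5: +15.63° → -175.53°, shortest Δλ = 168.84° (east) — crosses 180°.
Total crossings: 3.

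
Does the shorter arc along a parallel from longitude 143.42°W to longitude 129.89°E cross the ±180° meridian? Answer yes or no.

Yes

Naïve |129.89 − -143.42| = 273.31° > 180°, so the shorter arc goes the other way round — across 180°.
Signed shortest Δλ = ((129.89 − -143.42 + 180) mod 360) − 180 = -86.69°.
Going west by 86.69° from -143.42° passes through 180° before reaching +129.89°.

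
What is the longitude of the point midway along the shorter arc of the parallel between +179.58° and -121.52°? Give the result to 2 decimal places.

-150.97°

Signed shortest Δλ from +179.58° to -121.52° is +58.90°.
Midpoint longitude = +179.58° + (+58.90°)/2 = +179.58° + 29.45° = +209.03°.
Normalise into (−180°, 180°]: -150.97°.
(The naïve average (+179.58 + -121.52)/2 = 29.03° is on the wrong side of the globe.)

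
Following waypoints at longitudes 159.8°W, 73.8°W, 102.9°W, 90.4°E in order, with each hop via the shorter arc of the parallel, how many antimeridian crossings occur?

1

Leg 1: -159.8° → -73.8°, shortest Δλ = 86.0° (east) — does not cross 180°.
Leg 2: -73.8° → -102.9°, shortest Δλ = -29.1° (west) — does not cross 180°.
Leg 3: -102.9° → +90.4°, shortest Δλ = -166.7° (west) — crosses 180°.
Total crossings: 1.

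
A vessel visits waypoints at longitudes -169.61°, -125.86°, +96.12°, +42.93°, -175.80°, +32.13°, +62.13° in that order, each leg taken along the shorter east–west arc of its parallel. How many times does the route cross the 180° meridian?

Leg 1: -169.61° → -125.86°, shortest Δλ = 43.75° (east) — does not cross 180°.
Leg 2: -125.86° → +96.12°, shortest Δλ = -138.02° (west) — crosses 180°.
Leg 3: +96.12° → +42.93°, shortest Δλ = -53.19° (west) — does not cross 180°.
Leg 4: +42.93° → -175.80°, shortest Δλ = 141.27° (east) — crosses 180°.
Leg 5: -175.80° → +32.13°, shortest Δλ = -152.07° (west) — crosses 180°.
Leg 6: +32.13° → +62.13°, shortest Δλ = 30.0° (east) — does not cross 180°.
Total crossings: 3.

3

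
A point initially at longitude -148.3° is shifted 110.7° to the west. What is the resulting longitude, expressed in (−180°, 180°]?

+101.0°

Start at -148.3°; shift −110.7° → -259.0°.
-259.0° lies outside (−180°, 180°]; add 360° → +101.0°.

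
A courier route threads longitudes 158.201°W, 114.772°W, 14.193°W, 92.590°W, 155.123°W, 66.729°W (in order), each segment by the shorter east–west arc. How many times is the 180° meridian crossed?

Leg 1: -158.201° → -114.772°, shortest Δλ = 43.429° (east) — does not cross 180°.
Leg 2: -114.772° → -14.193°, shortest Δλ = 100.579° (east) — does not cross 180°.
Leg 3: -14.193° → -92.590°, shortest Δλ = -78.397° (west) — does not cross 180°.
Leg 4: -92.590° → -155.123°, shortest Δλ = -62.533° (west) — does not cross 180°.
Leg 5: -155.123° → -66.729°, shortest Δλ = 88.394° (east) — does not cross 180°.
Total crossings: 0.

0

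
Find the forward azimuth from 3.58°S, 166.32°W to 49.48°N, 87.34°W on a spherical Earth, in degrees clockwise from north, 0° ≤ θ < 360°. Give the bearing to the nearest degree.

Δλ = -87.34 − -166.32 = 78.98°.
θ = atan2( sin Δλ · cos φ₂ , cos φ₁ · sin φ₂ − sin φ₁ · cos φ₂ · cos Δλ )
  = atan2(0.63773, 0.76645) = 39.762° → normalised to [0°, 360°): 39.762°.

40°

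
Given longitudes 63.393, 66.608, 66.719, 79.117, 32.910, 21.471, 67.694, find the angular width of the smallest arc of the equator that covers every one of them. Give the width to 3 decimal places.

57.646°

Sort the longitudes: +21.471°, +32.910°, +63.393°, +66.608°, +66.719°, +67.694°, +79.117°.
Eastward gaps between consecutive values (wrapping around): 11.439°, 30.483°, 3.215°, 0.111°, 0.975°, 11.423°, 302.354°.
Largest gap = 302.354° ⇒ minimal covering band is its complement: 360° − 302.354° = 57.646°.
Band runs from +21.471° eastward to +79.117°.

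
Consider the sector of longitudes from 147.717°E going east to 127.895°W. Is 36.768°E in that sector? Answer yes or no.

No

Band width going east from +147.717° to -127.895°: ((-127.895 − 147.717) mod 360) = 84.388°.
Offset of +36.768° east of the west edge: ((36.768 − 147.717) mod 360) = 249.051°.
249.051° > 84.388° ⇒ outside.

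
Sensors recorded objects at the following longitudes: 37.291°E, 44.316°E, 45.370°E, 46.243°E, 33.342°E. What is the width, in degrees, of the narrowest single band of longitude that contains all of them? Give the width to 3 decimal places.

Sort the longitudes: +33.342°, +37.291°, +44.316°, +45.370°, +46.243°.
Eastward gaps between consecutive values (wrapping around): 3.949°, 7.025°, 1.054°, 0.873°, 347.099°.
Largest gap = 347.099° ⇒ minimal covering band is its complement: 360° − 347.099° = 12.901°.
Band runs from +33.342° eastward to +46.243°.

12.901°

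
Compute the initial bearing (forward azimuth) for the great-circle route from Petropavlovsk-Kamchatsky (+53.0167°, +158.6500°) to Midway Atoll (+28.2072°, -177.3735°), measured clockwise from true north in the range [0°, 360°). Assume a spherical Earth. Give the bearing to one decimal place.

Δλ = -177.3735 − 158.6500 = -336.0235°; wrapped into (−180°, 180°]: 23.9765°.
θ = atan2( sin Δλ · cos φ₂ , cos φ₁ · sin φ₂ − sin φ₁ · cos φ₂ · cos Δλ )
  = atan2(0.35810, -0.35886) = 135.060° → normalised to [0°, 360°): 135.060°.

135.1°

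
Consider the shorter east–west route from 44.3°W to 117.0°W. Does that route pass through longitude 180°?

Signed shortest Δλ = ((-117.0 − -44.3 + 180) mod 360) − 180 = -72.7°.
Going west by 72.7° from -44.3° reaches -117.0° without touching 180°.

No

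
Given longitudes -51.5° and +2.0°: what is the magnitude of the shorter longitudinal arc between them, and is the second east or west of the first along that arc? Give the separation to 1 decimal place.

53.5° east

Raw difference: 2.0 − -51.5 = 53.5°.
Normalise into (−180°, 180°]: 53.5° stays 53.5°.
Positive ⇒ the second point lies to the east; separation 53.5°.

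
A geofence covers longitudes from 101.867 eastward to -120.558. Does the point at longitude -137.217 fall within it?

Yes

Band width going east from +101.867° to -120.558°: ((-120.558 − 101.867) mod 360) = 137.575°.
Offset of -137.217° east of the west edge: ((-137.217 − 101.867) mod 360) = 120.916°.
120.916° ≤ 137.575° ⇒ inside.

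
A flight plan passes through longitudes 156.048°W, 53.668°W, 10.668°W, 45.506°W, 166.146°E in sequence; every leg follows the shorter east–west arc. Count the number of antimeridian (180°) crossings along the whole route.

1

Leg 1: -156.048° → -53.668°, shortest Δλ = 102.38° (east) — does not cross 180°.
Leg 2: -53.668° → -10.668°, shortest Δλ = 43.0° (east) — does not cross 180°.
Leg 3: -10.668° → -45.506°, shortest Δλ = -34.838° (west) — does not cross 180°.
Leg 4: -45.506° → +166.146°, shortest Δλ = -148.348° (west) — crosses 180°.
Total crossings: 1.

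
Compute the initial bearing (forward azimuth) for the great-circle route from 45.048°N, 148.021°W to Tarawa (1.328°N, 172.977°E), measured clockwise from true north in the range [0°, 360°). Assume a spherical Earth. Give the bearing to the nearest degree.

Δλ = 172.977 − -148.021 = 320.998°; wrapped into (−180°, 180°]: -39.002°.
θ = atan2( sin Δλ · cos φ₂ , cos φ₁ · sin φ₂ − sin φ₁ · cos φ₂ · cos Δλ )
  = atan2(-0.62918, -0.53345) = -130.293° → normalised to [0°, 360°): 229.707°.

230°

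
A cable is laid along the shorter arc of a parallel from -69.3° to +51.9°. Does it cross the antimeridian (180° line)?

No

Signed shortest Δλ = ((51.9 − -69.3 + 180) mod 360) − 180 = 121.2°.
Going east by 121.2° from -69.3° reaches +51.9° without touching 180°.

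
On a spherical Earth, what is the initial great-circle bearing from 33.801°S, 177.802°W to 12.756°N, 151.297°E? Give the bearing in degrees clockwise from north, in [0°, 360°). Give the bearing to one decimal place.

Δλ = 151.297 − -177.802 = 329.099°; wrapped into (−180°, 180°]: -30.901°.
θ = atan2( sin Δλ · cos φ₂ , cos φ₁ · sin φ₂ − sin φ₁ · cos φ₂ · cos Δλ )
  = atan2(-0.50088, 0.64904) = -37.658° → normalised to [0°, 360°): 322.342°.

322.3°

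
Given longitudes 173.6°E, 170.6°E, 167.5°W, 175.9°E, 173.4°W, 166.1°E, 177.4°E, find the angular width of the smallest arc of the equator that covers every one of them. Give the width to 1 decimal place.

26.4°

Sort the longitudes: -173.4°, -167.5°, +166.1°, +170.6°, +173.6°, +175.9°, +177.4°.
Eastward gaps between consecutive values (wrapping around): 5.9°, 333.6°, 4.5°, 3.0°, 2.3°, 1.5°, 9.2°.
Largest gap = 333.6° ⇒ minimal covering band is its complement: 360° − 333.6° = 26.4°.
Band runs from +166.1° eastward to -167.5°, crossing the antimeridian.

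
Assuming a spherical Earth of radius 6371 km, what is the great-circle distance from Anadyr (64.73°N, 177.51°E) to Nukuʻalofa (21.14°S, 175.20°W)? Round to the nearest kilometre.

9569 km

Δλ = -175.20 − 177.51 = -352.71°; wrapped into (−180°, 180°]: 7.29°.
Δφ = -21.14 − 64.73 = -85.87°.
a = sin²(Δφ/2) + cos φ₁ · cos φ₂ · sin²(Δλ/2) = 0.465599.
c = 2·atan2(√a, √(1−a)) = 1.50194 rad → d = 6371·c ≈ 9568.86 km.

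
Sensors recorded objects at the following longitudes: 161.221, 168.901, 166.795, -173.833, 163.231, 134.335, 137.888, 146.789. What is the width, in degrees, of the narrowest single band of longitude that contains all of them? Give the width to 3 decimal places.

Sort the longitudes: -173.833°, +134.335°, +137.888°, +146.789°, +161.221°, +163.231°, +166.795°, +168.901°.
Eastward gaps between consecutive values (wrapping around): 308.168°, 3.553°, 8.901°, 14.432°, 2.010°, 3.564°, 2.106°, 17.266°.
Largest gap = 308.168° ⇒ minimal covering band is its complement: 360° − 308.168° = 51.832°.
Band runs from +134.335° eastward to -173.833°, crossing the antimeridian.

51.832°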